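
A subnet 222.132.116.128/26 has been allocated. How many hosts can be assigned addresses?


Host bits = 32 - 26 = 6
Total addresses = 2^6 = 64
Usable = total - 2 (network and broadcast)
Usable hosts: 62


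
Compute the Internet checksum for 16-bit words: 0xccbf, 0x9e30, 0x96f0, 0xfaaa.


Sum all words (with carry folding):
+ 0xccbf = 0xccbf
+ 0x9e30 = 0x6af0
+ 0x96f0 = 0x01e1
+ 0xfaaa = 0xfc8b
One's complement: ~0xfc8b
Checksum = 0x0374


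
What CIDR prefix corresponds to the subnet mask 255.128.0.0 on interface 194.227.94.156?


Binary: 11111111.10000000.00000000.00000000
Count leading 1s
Prefix: /9


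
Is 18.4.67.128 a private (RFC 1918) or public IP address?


RFC 1918 private ranges:
  10.0.0.0/8 (10.0.0.0 - 10.255.255.255)
  172.16.0.0/12 (172.16.0.0 - 172.31.255.255)
  192.168.0.0/16 (192.168.0.0 - 192.168.255.255)
Public (not in any RFC 1918 range)


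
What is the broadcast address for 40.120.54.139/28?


Network: 40.120.54.128/28
Host bits = 4
Set all host bits to 1:
Broadcast: 40.120.54.143


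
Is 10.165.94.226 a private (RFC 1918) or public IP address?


RFC 1918 private ranges:
  10.0.0.0/8 (10.0.0.0 - 10.255.255.255)
  172.16.0.0/12 (172.16.0.0 - 172.31.255.255)
  192.168.0.0/16 (192.168.0.0 - 192.168.255.255)
Private (in 10.0.0.0/8)


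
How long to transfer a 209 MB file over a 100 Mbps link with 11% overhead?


Effective throughput = 100 * (1 - 11/100) = 89 Mbps
File size in Mb = 209 * 8 = 1672 Mb
Time = 1672 / 89
Time = 18.7865 seconds


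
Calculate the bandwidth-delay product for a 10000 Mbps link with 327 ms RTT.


BDP = bandwidth * RTT
= 10000 Mbps * 327 ms
= 10000 * 1e6 * 327 / 1000 bits
= 3270000000 bits
= 408750000 bytes
= 399169.9219 KB
BDP = 3270000000 bits (408750000 bytes)


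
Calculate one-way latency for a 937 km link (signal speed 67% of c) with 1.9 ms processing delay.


Speed = 0.67 * 3e5 km/s = 201000 km/s
Propagation delay = 937 / 201000 = 0.0047 s = 4.6617 ms
Processing delay = 1.9 ms
Total one-way latency = 6.5617 ms


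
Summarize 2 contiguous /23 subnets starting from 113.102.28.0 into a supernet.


Original prefix: /23
Number of subnets: 2 = 2^1
New prefix = 23 - 1 = 22
Supernet: 113.102.28.0/22


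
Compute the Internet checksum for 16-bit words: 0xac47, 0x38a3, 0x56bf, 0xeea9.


Sum all words (with carry folding):
+ 0xac47 = 0xac47
+ 0x38a3 = 0xe4ea
+ 0x56bf = 0x3baa
+ 0xeea9 = 0x2a54
One's complement: ~0x2a54
Checksum = 0xd5ab


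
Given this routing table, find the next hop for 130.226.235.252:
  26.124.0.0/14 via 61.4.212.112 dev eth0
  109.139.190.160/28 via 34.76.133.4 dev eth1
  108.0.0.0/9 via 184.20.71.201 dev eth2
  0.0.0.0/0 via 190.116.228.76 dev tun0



Longest prefix match for 130.226.235.252:
  /14 26.124.0.0: no
  /28 109.139.190.160: no
  /9 108.0.0.0: no
  /0 0.0.0.0: MATCH
Selected: next-hop 190.116.228.76 via tun0 (matched /0)


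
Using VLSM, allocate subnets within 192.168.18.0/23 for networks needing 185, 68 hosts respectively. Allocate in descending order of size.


185 hosts -> /24 (254 usable): 192.168.18.0/24
68 hosts -> /25 (126 usable): 192.168.19.0/25
Allocation: 192.168.18.0/24 (185 hosts, 254 usable); 192.168.19.0/25 (68 hosts, 126 usable)


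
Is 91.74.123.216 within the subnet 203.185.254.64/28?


Subnet network: 203.185.254.64
Test IP AND mask: 91.74.123.208
No, 91.74.123.216 is not in 203.185.254.64/28


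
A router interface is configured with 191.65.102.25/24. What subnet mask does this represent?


/24 means 24 network bits, 8 host bits
Binary: 11111111111111111111111100000000
Mask: 255.255.255.0


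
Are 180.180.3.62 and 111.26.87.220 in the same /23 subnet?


Mask: 255.255.254.0
180.180.3.62 AND mask = 180.180.2.0
111.26.87.220 AND mask = 111.26.86.0
No, different subnets (180.180.2.0 vs 111.26.86.0)


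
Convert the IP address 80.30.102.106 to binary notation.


80 = 01010000
30 = 00011110
102 = 01100110
106 = 01101010
Binary: 01010000.00011110.01100110.01101010


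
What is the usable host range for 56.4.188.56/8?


Network: 56.0.0.0
Broadcast: 56.255.255.255
First usable = network + 1
Last usable = broadcast - 1
Range: 56.0.0.1 to 56.255.255.254


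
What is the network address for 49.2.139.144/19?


IP:   00110001.00000010.10001011.10010000
Mask: 11111111.11111111.11100000.00000000
AND operation:
Net:  00110001.00000010.10000000.00000000
Network: 49.2.128.0/19


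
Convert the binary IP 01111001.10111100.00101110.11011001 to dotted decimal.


01111001 = 121
10111100 = 188
00101110 = 46
11011001 = 217
IP: 121.188.46.217


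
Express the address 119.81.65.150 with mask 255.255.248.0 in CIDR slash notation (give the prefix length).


Binary: 11111111.11111111.11111000.00000000
Count leading 1s
Prefix: /21


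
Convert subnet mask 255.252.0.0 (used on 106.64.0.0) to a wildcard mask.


Subnet mask: 255.252.0.0
Wildcard = 255.255.255.255 - subnet mask
255 - 255 = 0
255 - 252 = 3
255 - 0 = 255
255 - 0 = 255
Wildcard: 0.3.255.255


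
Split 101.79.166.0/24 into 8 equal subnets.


New prefix = 24 + 3 = 27
Each subnet has 32 addresses
  101.79.166.0/27
  101.79.166.32/27
  101.79.166.64/27
  101.79.166.96/27
  101.79.166.128/27
  101.79.166.160/27
  101.79.166.192/27
  101.79.166.224/27
Subnets: 101.79.166.0/27, 101.79.166.32/27, 101.79.166.64/27, 101.79.166.96/27, 101.79.166.128/27, 101.79.166.160/27, 101.79.166.192/27, 101.79.166.224/27


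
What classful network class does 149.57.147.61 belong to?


First octet: 149
Binary: 10010101
10xxxxxx -> Class B (128-191)
Class B, default mask 255.255.0.0 (/16)


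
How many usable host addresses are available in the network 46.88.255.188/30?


Host bits = 32 - 30 = 2
Total addresses = 2^2 = 4
Usable = total - 2 (network and broadcast)
Usable hosts: 2


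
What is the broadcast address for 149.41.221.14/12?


Network: 149.32.0.0/12
Host bits = 20
Set all host bits to 1:
Broadcast: 149.47.255.255


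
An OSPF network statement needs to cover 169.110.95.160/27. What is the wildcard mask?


Subnet mask: 255.255.255.224
Wildcard = 255.255.255.255 - subnet mask
255 - 255 = 0
255 - 255 = 0
255 - 255 = 0
255 - 224 = 31
Wildcard: 0.0.0.31


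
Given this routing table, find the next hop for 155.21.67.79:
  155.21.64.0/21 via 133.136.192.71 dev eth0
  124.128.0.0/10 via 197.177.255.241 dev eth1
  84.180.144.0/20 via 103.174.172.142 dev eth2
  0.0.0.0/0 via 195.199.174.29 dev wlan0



Longest prefix match for 155.21.67.79:
  /21 155.21.64.0: MATCH
  /10 124.128.0.0: no
  /20 84.180.144.0: no
  /0 0.0.0.0: MATCH
Selected: next-hop 133.136.192.71 via eth0 (matched /21)


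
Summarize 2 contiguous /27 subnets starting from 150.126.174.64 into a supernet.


Original prefix: /27
Number of subnets: 2 = 2^1
New prefix = 27 - 1 = 26
Supernet: 150.126.174.64/26


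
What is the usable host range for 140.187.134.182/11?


Network: 140.160.0.0
Broadcast: 140.191.255.255
First usable = network + 1
Last usable = broadcast - 1
Range: 140.160.0.1 to 140.191.255.254


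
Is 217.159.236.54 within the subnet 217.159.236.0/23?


Subnet network: 217.159.236.0
Test IP AND mask: 217.159.236.0
Yes, 217.159.236.54 is in 217.159.236.0/23


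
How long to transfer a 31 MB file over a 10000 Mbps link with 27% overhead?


Effective throughput = 10000 * (1 - 27/100) = 7300 Mbps
File size in Mb = 31 * 8 = 248 Mb
Time = 248 / 7300
Time = 0.034 seconds


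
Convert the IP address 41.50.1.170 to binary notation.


41 = 00101001
50 = 00110010
1 = 00000001
170 = 10101010
Binary: 00101001.00110010.00000001.10101010


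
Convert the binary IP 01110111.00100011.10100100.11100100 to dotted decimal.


01110111 = 119
00100011 = 35
10100100 = 164
11100100 = 228
IP: 119.35.164.228


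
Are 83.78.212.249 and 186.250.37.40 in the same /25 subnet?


Mask: 255.255.255.128
83.78.212.249 AND mask = 83.78.212.128
186.250.37.40 AND mask = 186.250.37.0
No, different subnets (83.78.212.128 vs 186.250.37.0)


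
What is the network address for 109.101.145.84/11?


IP:   01101101.01100101.10010001.01010100
Mask: 11111111.11100000.00000000.00000000
AND operation:
Net:  01101101.01100000.00000000.00000000
Network: 109.96.0.0/11


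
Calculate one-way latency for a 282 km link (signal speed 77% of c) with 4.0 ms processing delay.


Speed = 0.77 * 3e5 km/s = 231000 km/s
Propagation delay = 282 / 231000 = 0.0012 s = 1.2208 ms
Processing delay = 4.0 ms
Total one-way latency = 5.2208 ms


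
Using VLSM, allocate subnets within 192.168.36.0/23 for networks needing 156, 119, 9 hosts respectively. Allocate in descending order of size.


156 hosts -> /24 (254 usable): 192.168.36.0/24
119 hosts -> /25 (126 usable): 192.168.37.0/25
9 hosts -> /28 (14 usable): 192.168.37.128/28
Allocation: 192.168.36.0/24 (156 hosts, 254 usable); 192.168.37.0/25 (119 hosts, 126 usable); 192.168.37.128/28 (9 hosts, 14 usable)


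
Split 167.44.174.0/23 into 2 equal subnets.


New prefix = 23 + 1 = 24
Each subnet has 256 addresses
  167.44.174.0/24
  167.44.175.0/24
Subnets: 167.44.174.0/24, 167.44.175.0/24


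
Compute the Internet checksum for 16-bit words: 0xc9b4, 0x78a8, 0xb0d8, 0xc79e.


Sum all words (with carry folding):
+ 0xc9b4 = 0xc9b4
+ 0x78a8 = 0x425d
+ 0xb0d8 = 0xf335
+ 0xc79e = 0xbad4
One's complement: ~0xbad4
Checksum = 0x452b


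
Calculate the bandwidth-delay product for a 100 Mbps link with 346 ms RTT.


BDP = bandwidth * RTT
= 100 Mbps * 346 ms
= 100 * 1e6 * 346 / 1000 bits
= 34600000 bits
= 4325000 bytes
= 4223.6328 KB
BDP = 34600000 bits (4325000 bytes)


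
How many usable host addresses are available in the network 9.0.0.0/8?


Host bits = 32 - 8 = 24
Total addresses = 2^24 = 16777216
Usable = total - 2 (network and broadcast)
Usable hosts: 16777214


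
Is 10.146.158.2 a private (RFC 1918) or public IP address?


RFC 1918 private ranges:
  10.0.0.0/8 (10.0.0.0 - 10.255.255.255)
  172.16.0.0/12 (172.16.0.0 - 172.31.255.255)
  192.168.0.0/16 (192.168.0.0 - 192.168.255.255)
Private (in 10.0.0.0/8)


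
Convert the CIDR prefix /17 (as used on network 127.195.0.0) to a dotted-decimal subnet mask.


/17 means 17 network bits, 15 host bits
Binary: 11111111111111111000000000000000
Mask: 255.255.128.0


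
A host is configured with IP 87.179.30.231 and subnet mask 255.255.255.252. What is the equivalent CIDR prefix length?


Binary: 11111111.11111111.11111111.11111100
Count leading 1s
Prefix: /30


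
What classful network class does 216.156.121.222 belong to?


First octet: 216
Binary: 11011000
110xxxxx -> Class C (192-223)
Class C, default mask 255.255.255.0 (/24)


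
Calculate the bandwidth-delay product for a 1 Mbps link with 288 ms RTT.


BDP = bandwidth * RTT
= 1 Mbps * 288 ms
= 1 * 1e6 * 288 / 1000 bits
= 288000 bits
= 36000 bytes
= 35.1562 KB
BDP = 288000 bits (36000 bytes)


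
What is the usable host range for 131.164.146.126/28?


Network: 131.164.146.112
Broadcast: 131.164.146.127
First usable = network + 1
Last usable = broadcast - 1
Range: 131.164.146.113 to 131.164.146.126


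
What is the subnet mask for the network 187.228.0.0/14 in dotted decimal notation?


/14 means 14 network bits, 18 host bits
Binary: 11111111111111000000000000000000
Mask: 255.252.0.0


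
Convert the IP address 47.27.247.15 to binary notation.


47 = 00101111
27 = 00011011
247 = 11110111
15 = 00001111
Binary: 00101111.00011011.11110111.00001111


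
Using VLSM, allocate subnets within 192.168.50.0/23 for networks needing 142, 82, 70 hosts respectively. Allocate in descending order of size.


142 hosts -> /24 (254 usable): 192.168.50.0/24
82 hosts -> /25 (126 usable): 192.168.51.0/25
70 hosts -> /25 (126 usable): 192.168.51.128/25
Allocation: 192.168.50.0/24 (142 hosts, 254 usable); 192.168.51.0/25 (82 hosts, 126 usable); 192.168.51.128/25 (70 hosts, 126 usable)


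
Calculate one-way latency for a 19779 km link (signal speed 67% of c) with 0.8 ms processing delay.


Speed = 0.67 * 3e5 km/s = 201000 km/s
Propagation delay = 19779 / 201000 = 0.0984 s = 98.403 ms
Processing delay = 0.8 ms
Total one-way latency = 99.203 ms


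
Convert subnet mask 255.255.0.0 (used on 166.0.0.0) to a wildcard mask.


Subnet mask: 255.255.0.0
Wildcard = 255.255.255.255 - subnet mask
255 - 255 = 0
255 - 255 = 0
255 - 0 = 255
255 - 0 = 255
Wildcard: 0.0.255.255


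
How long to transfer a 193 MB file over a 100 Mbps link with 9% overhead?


Effective throughput = 100 * (1 - 9/100) = 91 Mbps
File size in Mb = 193 * 8 = 1544 Mb
Time = 1544 / 91
Time = 16.967 seconds


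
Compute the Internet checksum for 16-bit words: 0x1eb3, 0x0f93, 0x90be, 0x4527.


Sum all words (with carry folding):
+ 0x1eb3 = 0x1eb3
+ 0x0f93 = 0x2e46
+ 0x90be = 0xbf04
+ 0x4527 = 0x042c
One's complement: ~0x042c
Checksum = 0xfbd3


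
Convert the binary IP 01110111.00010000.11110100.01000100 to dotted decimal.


01110111 = 119
00010000 = 16
11110100 = 244
01000100 = 68
IP: 119.16.244.68


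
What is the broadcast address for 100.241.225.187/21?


Network: 100.241.224.0/21
Host bits = 11
Set all host bits to 1:
Broadcast: 100.241.231.255


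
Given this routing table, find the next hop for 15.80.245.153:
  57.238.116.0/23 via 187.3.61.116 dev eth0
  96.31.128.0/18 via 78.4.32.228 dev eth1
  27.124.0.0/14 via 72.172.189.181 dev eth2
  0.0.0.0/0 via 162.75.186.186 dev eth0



Longest prefix match for 15.80.245.153:
  /23 57.238.116.0: no
  /18 96.31.128.0: no
  /14 27.124.0.0: no
  /0 0.0.0.0: MATCH
Selected: next-hop 162.75.186.186 via eth0 (matched /0)


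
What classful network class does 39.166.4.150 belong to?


First octet: 39
Binary: 00100111
0xxxxxxx -> Class A (1-126)
Class A, default mask 255.0.0.0 (/8)


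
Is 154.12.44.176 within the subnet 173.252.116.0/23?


Subnet network: 173.252.116.0
Test IP AND mask: 154.12.44.0
No, 154.12.44.176 is not in 173.252.116.0/23


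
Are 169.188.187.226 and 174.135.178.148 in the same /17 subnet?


Mask: 255.255.128.0
169.188.187.226 AND mask = 169.188.128.0
174.135.178.148 AND mask = 174.135.128.0
No, different subnets (169.188.128.0 vs 174.135.128.0)


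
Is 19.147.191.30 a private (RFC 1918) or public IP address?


RFC 1918 private ranges:
  10.0.0.0/8 (10.0.0.0 - 10.255.255.255)
  172.16.0.0/12 (172.16.0.0 - 172.31.255.255)
  192.168.0.0/16 (192.168.0.0 - 192.168.255.255)
Public (not in any RFC 1918 range)


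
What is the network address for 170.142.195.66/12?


IP:   10101010.10001110.11000011.01000010
Mask: 11111111.11110000.00000000.00000000
AND operation:
Net:  10101010.10000000.00000000.00000000
Network: 170.128.0.0/12


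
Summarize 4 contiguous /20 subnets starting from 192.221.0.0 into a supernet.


Original prefix: /20
Number of subnets: 4 = 2^2
New prefix = 20 - 2 = 18
Supernet: 192.221.0.0/18


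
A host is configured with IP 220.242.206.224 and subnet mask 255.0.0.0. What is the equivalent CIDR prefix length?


Binary: 11111111.00000000.00000000.00000000
Count leading 1s
Prefix: /8


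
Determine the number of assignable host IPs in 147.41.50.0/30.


Host bits = 32 - 30 = 2
Total addresses = 2^2 = 4
Usable = total - 2 (network and broadcast)
Usable hosts: 2


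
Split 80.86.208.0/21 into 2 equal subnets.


New prefix = 21 + 1 = 22
Each subnet has 1024 addresses
  80.86.208.0/22
  80.86.212.0/22
Subnets: 80.86.208.0/22, 80.86.212.0/22


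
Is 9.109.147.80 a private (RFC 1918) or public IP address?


RFC 1918 private ranges:
  10.0.0.0/8 (10.0.0.0 - 10.255.255.255)
  172.16.0.0/12 (172.16.0.0 - 172.31.255.255)
  192.168.0.0/16 (192.168.0.0 - 192.168.255.255)
Public (not in any RFC 1918 range)


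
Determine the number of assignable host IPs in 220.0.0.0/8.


Host bits = 32 - 8 = 24
Total addresses = 2^24 = 16777216
Usable = total - 2 (network and broadcast)
Usable hosts: 16777214


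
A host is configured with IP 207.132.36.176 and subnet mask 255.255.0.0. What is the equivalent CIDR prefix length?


Binary: 11111111.11111111.00000000.00000000
Count leading 1s
Prefix: /16


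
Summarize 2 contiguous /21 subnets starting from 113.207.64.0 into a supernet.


Original prefix: /21
Number of subnets: 2 = 2^1
New prefix = 21 - 1 = 20
Supernet: 113.207.64.0/20


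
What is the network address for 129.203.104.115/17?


IP:   10000001.11001011.01101000.01110011
Mask: 11111111.11111111.10000000.00000000
AND operation:
Net:  10000001.11001011.00000000.00000000
Network: 129.203.0.0/17


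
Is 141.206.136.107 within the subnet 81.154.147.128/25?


Subnet network: 81.154.147.128
Test IP AND mask: 141.206.136.0
No, 141.206.136.107 is not in 81.154.147.128/25


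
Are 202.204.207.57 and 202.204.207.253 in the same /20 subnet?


Mask: 255.255.240.0
202.204.207.57 AND mask = 202.204.192.0
202.204.207.253 AND mask = 202.204.192.0
Yes, same subnet (202.204.192.0)


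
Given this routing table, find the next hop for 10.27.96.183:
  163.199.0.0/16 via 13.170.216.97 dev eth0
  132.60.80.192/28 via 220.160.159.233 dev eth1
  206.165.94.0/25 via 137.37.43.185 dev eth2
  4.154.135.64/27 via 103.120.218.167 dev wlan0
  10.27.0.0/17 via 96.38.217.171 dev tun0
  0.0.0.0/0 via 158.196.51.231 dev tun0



Longest prefix match for 10.27.96.183:
  /16 163.199.0.0: no
  /28 132.60.80.192: no
  /25 206.165.94.0: no
  /27 4.154.135.64: no
  /17 10.27.0.0: MATCH
  /0 0.0.0.0: MATCH
Selected: next-hop 96.38.217.171 via tun0 (matched /17)


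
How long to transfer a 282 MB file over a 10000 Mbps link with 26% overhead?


Effective throughput = 10000 * (1 - 26/100) = 7400 Mbps
File size in Mb = 282 * 8 = 2256 Mb
Time = 2256 / 7400
Time = 0.3049 seconds


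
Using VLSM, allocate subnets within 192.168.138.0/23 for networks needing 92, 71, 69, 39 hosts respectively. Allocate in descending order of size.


92 hosts -> /25 (126 usable): 192.168.138.0/25
71 hosts -> /25 (126 usable): 192.168.138.128/25
69 hosts -> /25 (126 usable): 192.168.139.0/25
39 hosts -> /26 (62 usable): 192.168.139.128/26
Allocation: 192.168.138.0/25 (92 hosts, 126 usable); 192.168.138.128/25 (71 hosts, 126 usable); 192.168.139.0/25 (69 hosts, 126 usable); 192.168.139.128/26 (39 hosts, 62 usable)


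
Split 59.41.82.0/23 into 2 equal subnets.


New prefix = 23 + 1 = 24
Each subnet has 256 addresses
  59.41.82.0/24
  59.41.83.0/24
Subnets: 59.41.82.0/24, 59.41.83.0/24


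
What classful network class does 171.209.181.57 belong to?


First octet: 171
Binary: 10101011
10xxxxxx -> Class B (128-191)
Class B, default mask 255.255.0.0 (/16)


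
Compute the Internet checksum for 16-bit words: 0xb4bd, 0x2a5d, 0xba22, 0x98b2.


Sum all words (with carry folding):
+ 0xb4bd = 0xb4bd
+ 0x2a5d = 0xdf1a
+ 0xba22 = 0x993d
+ 0x98b2 = 0x31f0
One's complement: ~0x31f0
Checksum = 0xce0f


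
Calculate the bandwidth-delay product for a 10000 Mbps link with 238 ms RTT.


BDP = bandwidth * RTT
= 10000 Mbps * 238 ms
= 10000 * 1e6 * 238 / 1000 bits
= 2380000000 bits
= 297500000 bytes
= 290527.3438 KB
BDP = 2380000000 bits (297500000 bytes)


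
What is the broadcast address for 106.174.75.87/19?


Network: 106.174.64.0/19
Host bits = 13
Set all host bits to 1:
Broadcast: 106.174.95.255


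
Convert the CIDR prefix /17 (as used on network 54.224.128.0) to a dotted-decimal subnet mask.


/17 means 17 network bits, 15 host bits
Binary: 11111111111111111000000000000000
Mask: 255.255.128.0


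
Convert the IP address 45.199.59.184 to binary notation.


45 = 00101101
199 = 11000111
59 = 00111011
184 = 10111000
Binary: 00101101.11000111.00111011.10111000


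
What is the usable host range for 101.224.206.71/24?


Network: 101.224.206.0
Broadcast: 101.224.206.255
First usable = network + 1
Last usable = broadcast - 1
Range: 101.224.206.1 to 101.224.206.254


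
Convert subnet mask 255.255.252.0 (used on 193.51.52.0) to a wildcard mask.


Subnet mask: 255.255.252.0
Wildcard = 255.255.255.255 - subnet mask
255 - 255 = 0
255 - 255 = 0
255 - 252 = 3
255 - 0 = 255
Wildcard: 0.0.3.255


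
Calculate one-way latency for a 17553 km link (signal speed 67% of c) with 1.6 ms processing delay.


Speed = 0.67 * 3e5 km/s = 201000 km/s
Propagation delay = 17553 / 201000 = 0.0873 s = 87.3284 ms
Processing delay = 1.6 ms
Total one-way latency = 88.9284 ms


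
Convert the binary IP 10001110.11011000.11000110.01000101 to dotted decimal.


10001110 = 142
11011000 = 216
11000110 = 198
01000101 = 69
IP: 142.216.198.69


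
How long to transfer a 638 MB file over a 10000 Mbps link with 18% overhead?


Effective throughput = 10000 * (1 - 18/100) = 8200 Mbps
File size in Mb = 638 * 8 = 5104 Mb
Time = 5104 / 8200
Time = 0.6224 seconds


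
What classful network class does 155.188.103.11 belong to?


First octet: 155
Binary: 10011011
10xxxxxx -> Class B (128-191)
Class B, default mask 255.255.0.0 (/16)


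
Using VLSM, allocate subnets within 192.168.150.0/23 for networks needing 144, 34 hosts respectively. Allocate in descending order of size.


144 hosts -> /24 (254 usable): 192.168.150.0/24
34 hosts -> /26 (62 usable): 192.168.151.0/26
Allocation: 192.168.150.0/24 (144 hosts, 254 usable); 192.168.151.0/26 (34 hosts, 62 usable)


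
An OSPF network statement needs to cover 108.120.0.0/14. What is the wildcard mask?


Subnet mask: 255.252.0.0
Wildcard = 255.255.255.255 - subnet mask
255 - 255 = 0
255 - 252 = 3
255 - 0 = 255
255 - 0 = 255
Wildcard: 0.3.255.255


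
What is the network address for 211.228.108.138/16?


IP:   11010011.11100100.01101100.10001010
Mask: 11111111.11111111.00000000.00000000
AND operation:
Net:  11010011.11100100.00000000.00000000
Network: 211.228.0.0/16


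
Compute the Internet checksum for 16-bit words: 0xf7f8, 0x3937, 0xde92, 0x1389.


Sum all words (with carry folding):
+ 0xf7f8 = 0xf7f8
+ 0x3937 = 0x3130
+ 0xde92 = 0x0fc3
+ 0x1389 = 0x234c
One's complement: ~0x234c
Checksum = 0xdcb3


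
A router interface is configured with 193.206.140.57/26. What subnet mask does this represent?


/26 means 26 network bits, 6 host bits
Binary: 11111111111111111111111111000000
Mask: 255.255.255.192


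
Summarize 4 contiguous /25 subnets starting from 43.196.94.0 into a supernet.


Original prefix: /25
Number of subnets: 4 = 2^2
New prefix = 25 - 2 = 23
Supernet: 43.196.94.0/23


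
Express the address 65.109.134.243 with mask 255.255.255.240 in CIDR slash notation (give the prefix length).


Binary: 11111111.11111111.11111111.11110000
Count leading 1s
Prefix: /28


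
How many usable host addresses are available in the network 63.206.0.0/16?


Host bits = 32 - 16 = 16
Total addresses = 2^16 = 65536
Usable = total - 2 (network and broadcast)
Usable hosts: 65534


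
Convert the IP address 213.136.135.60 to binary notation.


213 = 11010101
136 = 10001000
135 = 10000111
60 = 00111100
Binary: 11010101.10001000.10000111.00111100


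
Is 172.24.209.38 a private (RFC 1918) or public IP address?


RFC 1918 private ranges:
  10.0.0.0/8 (10.0.0.0 - 10.255.255.255)
  172.16.0.0/12 (172.16.0.0 - 172.31.255.255)
  192.168.0.0/16 (192.168.0.0 - 192.168.255.255)
Private (in 172.16.0.0/12)


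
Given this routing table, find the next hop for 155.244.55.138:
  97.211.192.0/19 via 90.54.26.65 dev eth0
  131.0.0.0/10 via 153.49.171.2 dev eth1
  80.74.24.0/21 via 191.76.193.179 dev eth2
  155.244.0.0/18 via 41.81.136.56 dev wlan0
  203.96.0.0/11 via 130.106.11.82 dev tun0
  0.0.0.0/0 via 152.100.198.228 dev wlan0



Longest prefix match for 155.244.55.138:
  /19 97.211.192.0: no
  /10 131.0.0.0: no
  /21 80.74.24.0: no
  /18 155.244.0.0: MATCH
  /11 203.96.0.0: no
  /0 0.0.0.0: MATCH
Selected: next-hop 41.81.136.56 via wlan0 (matched /18)


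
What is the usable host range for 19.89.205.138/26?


Network: 19.89.205.128
Broadcast: 19.89.205.191
First usable = network + 1
Last usable = broadcast - 1
Range: 19.89.205.129 to 19.89.205.190


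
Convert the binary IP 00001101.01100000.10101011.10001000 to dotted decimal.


00001101 = 13
01100000 = 96
10101011 = 171
10001000 = 136
IP: 13.96.171.136


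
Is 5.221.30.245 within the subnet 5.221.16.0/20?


Subnet network: 5.221.16.0
Test IP AND mask: 5.221.16.0
Yes, 5.221.30.245 is in 5.221.16.0/20


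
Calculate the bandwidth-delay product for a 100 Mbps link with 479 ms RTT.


BDP = bandwidth * RTT
= 100 Mbps * 479 ms
= 100 * 1e6 * 479 / 1000 bits
= 47900000 bits
= 5987500 bytes
= 5847.168 KB
BDP = 47900000 bits (5987500 bytes)


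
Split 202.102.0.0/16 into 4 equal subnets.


New prefix = 16 + 2 = 18
Each subnet has 16384 addresses
  202.102.0.0/18
  202.102.64.0/18
  202.102.128.0/18
  202.102.192.0/18
Subnets: 202.102.0.0/18, 202.102.64.0/18, 202.102.128.0/18, 202.102.192.0/18


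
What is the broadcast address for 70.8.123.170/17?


Network: 70.8.0.0/17
Host bits = 15
Set all host bits to 1:
Broadcast: 70.8.127.255


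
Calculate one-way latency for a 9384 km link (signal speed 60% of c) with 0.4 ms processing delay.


Speed = 0.6 * 3e5 km/s = 180000 km/s
Propagation delay = 9384 / 180000 = 0.0521 s = 52.1333 ms
Processing delay = 0.4 ms
Total one-way latency = 52.5333 ms


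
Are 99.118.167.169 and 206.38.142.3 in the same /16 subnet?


Mask: 255.255.0.0
99.118.167.169 AND mask = 99.118.0.0
206.38.142.3 AND mask = 206.38.0.0
No, different subnets (99.118.0.0 vs 206.38.0.0)


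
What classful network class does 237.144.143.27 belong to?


First octet: 237
Binary: 11101101
1110xxxx -> Class D (224-239)
Class D (multicast), default mask N/A


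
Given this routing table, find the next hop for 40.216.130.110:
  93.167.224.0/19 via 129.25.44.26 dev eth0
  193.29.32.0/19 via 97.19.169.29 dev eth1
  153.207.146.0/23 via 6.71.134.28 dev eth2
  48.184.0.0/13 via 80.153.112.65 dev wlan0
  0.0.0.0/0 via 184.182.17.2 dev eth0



Longest prefix match for 40.216.130.110:
  /19 93.167.224.0: no
  /19 193.29.32.0: no
  /23 153.207.146.0: no
  /13 48.184.0.0: no
  /0 0.0.0.0: MATCH
Selected: next-hop 184.182.17.2 via eth0 (matched /0)


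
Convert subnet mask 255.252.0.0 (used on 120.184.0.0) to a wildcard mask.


Subnet mask: 255.252.0.0
Wildcard = 255.255.255.255 - subnet mask
255 - 255 = 0
255 - 252 = 3
255 - 0 = 255
255 - 0 = 255
Wildcard: 0.3.255.255


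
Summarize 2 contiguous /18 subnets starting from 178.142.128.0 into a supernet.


Original prefix: /18
Number of subnets: 2 = 2^1
New prefix = 18 - 1 = 17
Supernet: 178.142.128.0/17


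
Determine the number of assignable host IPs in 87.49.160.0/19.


Host bits = 32 - 19 = 13
Total addresses = 2^13 = 8192
Usable = total - 2 (network and broadcast)
Usable hosts: 8190


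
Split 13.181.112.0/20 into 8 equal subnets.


New prefix = 20 + 3 = 23
Each subnet has 512 addresses
  13.181.112.0/23
  13.181.114.0/23
  13.181.116.0/23
  13.181.118.0/23
  13.181.120.0/23
  13.181.122.0/23
  13.181.124.0/23
  13.181.126.0/23
Subnets: 13.181.112.0/23, 13.181.114.0/23, 13.181.116.0/23, 13.181.118.0/23, 13.181.120.0/23, 13.181.122.0/23, 13.181.124.0/23, 13.181.126.0/23


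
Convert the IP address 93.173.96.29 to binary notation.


93 = 01011101
173 = 10101101
96 = 01100000
29 = 00011101
Binary: 01011101.10101101.01100000.00011101


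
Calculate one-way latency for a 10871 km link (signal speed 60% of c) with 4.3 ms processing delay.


Speed = 0.6 * 3e5 km/s = 180000 km/s
Propagation delay = 10871 / 180000 = 0.0604 s = 60.3944 ms
Processing delay = 4.3 ms
Total one-way latency = 64.6944 ms


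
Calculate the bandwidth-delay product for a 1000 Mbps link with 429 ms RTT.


BDP = bandwidth * RTT
= 1000 Mbps * 429 ms
= 1000 * 1e6 * 429 / 1000 bits
= 429000000 bits
= 53625000 bytes
= 52368.1641 KB
BDP = 429000000 bits (53625000 bytes)


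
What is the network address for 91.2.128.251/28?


IP:   01011011.00000010.10000000.11111011
Mask: 11111111.11111111.11111111.11110000
AND operation:
Net:  01011011.00000010.10000000.11110000
Network: 91.2.128.240/28


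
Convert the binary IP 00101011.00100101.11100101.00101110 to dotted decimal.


00101011 = 43
00100101 = 37
11100101 = 229
00101110 = 46
IP: 43.37.229.46


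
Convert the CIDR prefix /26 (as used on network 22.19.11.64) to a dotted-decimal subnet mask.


/26 means 26 network bits, 6 host bits
Binary: 11111111111111111111111111000000
Mask: 255.255.255.192


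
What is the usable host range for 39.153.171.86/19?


Network: 39.153.160.0
Broadcast: 39.153.191.255
First usable = network + 1
Last usable = broadcast - 1
Range: 39.153.160.1 to 39.153.191.254


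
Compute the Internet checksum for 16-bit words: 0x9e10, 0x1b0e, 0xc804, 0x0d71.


Sum all words (with carry folding):
+ 0x9e10 = 0x9e10
+ 0x1b0e = 0xb91e
+ 0xc804 = 0x8123
+ 0x0d71 = 0x8e94
One's complement: ~0x8e94
Checksum = 0x716b


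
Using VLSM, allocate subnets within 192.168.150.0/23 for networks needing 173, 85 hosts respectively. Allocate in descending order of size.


173 hosts -> /24 (254 usable): 192.168.150.0/24
85 hosts -> /25 (126 usable): 192.168.151.0/25
Allocation: 192.168.150.0/24 (173 hosts, 254 usable); 192.168.151.0/25 (85 hosts, 126 usable)


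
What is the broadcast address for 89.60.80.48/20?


Network: 89.60.80.0/20
Host bits = 12
Set all host bits to 1:
Broadcast: 89.60.95.255


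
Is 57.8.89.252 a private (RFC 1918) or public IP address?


RFC 1918 private ranges:
  10.0.0.0/8 (10.0.0.0 - 10.255.255.255)
  172.16.0.0/12 (172.16.0.0 - 172.31.255.255)
  192.168.0.0/16 (192.168.0.0 - 192.168.255.255)
Public (not in any RFC 1918 range)


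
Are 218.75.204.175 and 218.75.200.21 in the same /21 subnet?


Mask: 255.255.248.0
218.75.204.175 AND mask = 218.75.200.0
218.75.200.21 AND mask = 218.75.200.0
Yes, same subnet (218.75.200.0)


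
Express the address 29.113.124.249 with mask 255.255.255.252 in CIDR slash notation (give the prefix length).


Binary: 11111111.11111111.11111111.11111100
Count leading 1s
Prefix: /30


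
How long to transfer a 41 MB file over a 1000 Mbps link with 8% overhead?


Effective throughput = 1000 * (1 - 8/100) = 920 Mbps
File size in Mb = 41 * 8 = 328 Mb
Time = 328 / 920
Time = 0.3565 seconds


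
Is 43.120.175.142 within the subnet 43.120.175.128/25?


Subnet network: 43.120.175.128
Test IP AND mask: 43.120.175.128
Yes, 43.120.175.142 is in 43.120.175.128/25


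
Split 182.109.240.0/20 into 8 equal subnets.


New prefix = 20 + 3 = 23
Each subnet has 512 addresses
  182.109.240.0/23
  182.109.242.0/23
  182.109.244.0/23
  182.109.246.0/23
  182.109.248.0/23
  182.109.250.0/23
  182.109.252.0/23
  182.109.254.0/23
Subnets: 182.109.240.0/23, 182.109.242.0/23, 182.109.244.0/23, 182.109.246.0/23, 182.109.248.0/23, 182.109.250.0/23, 182.109.252.0/23, 182.109.254.0/23


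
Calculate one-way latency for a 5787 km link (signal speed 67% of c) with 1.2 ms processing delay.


Speed = 0.67 * 3e5 km/s = 201000 km/s
Propagation delay = 5787 / 201000 = 0.0288 s = 28.791 ms
Processing delay = 1.2 ms
Total one-way latency = 29.991 ms


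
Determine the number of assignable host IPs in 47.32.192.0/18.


Host bits = 32 - 18 = 14
Total addresses = 2^14 = 16384
Usable = total - 2 (network and broadcast)
Usable hosts: 16382


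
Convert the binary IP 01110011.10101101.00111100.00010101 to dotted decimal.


01110011 = 115
10101101 = 173
00111100 = 60
00010101 = 21
IP: 115.173.60.21


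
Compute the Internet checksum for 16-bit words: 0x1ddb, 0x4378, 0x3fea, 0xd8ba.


Sum all words (with carry folding):
+ 0x1ddb = 0x1ddb
+ 0x4378 = 0x6153
+ 0x3fea = 0xa13d
+ 0xd8ba = 0x79f8
One's complement: ~0x79f8
Checksum = 0x8607


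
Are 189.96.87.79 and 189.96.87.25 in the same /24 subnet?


Mask: 255.255.255.0
189.96.87.79 AND mask = 189.96.87.0
189.96.87.25 AND mask = 189.96.87.0
Yes, same subnet (189.96.87.0)


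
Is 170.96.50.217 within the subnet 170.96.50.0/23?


Subnet network: 170.96.50.0
Test IP AND mask: 170.96.50.0
Yes, 170.96.50.217 is in 170.96.50.0/23


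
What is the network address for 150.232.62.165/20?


IP:   10010110.11101000.00111110.10100101
Mask: 11111111.11111111.11110000.00000000
AND operation:
Net:  10010110.11101000.00110000.00000000
Network: 150.232.48.0/20


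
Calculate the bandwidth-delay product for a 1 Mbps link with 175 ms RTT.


BDP = bandwidth * RTT
= 1 Mbps * 175 ms
= 1 * 1e6 * 175 / 1000 bits
= 175000 bits
= 21875 bytes
= 21.3623 KB
BDP = 175000 bits (21875 bytes)


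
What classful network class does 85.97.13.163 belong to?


First octet: 85
Binary: 01010101
0xxxxxxx -> Class A (1-126)
Class A, default mask 255.0.0.0 (/8)


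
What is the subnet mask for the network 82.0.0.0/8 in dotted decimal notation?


/8 means 8 network bits, 24 host bits
Binary: 11111111000000000000000000000000
Mask: 255.0.0.0


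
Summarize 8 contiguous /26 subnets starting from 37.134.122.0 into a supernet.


Original prefix: /26
Number of subnets: 8 = 2^3
New prefix = 26 - 3 = 23
Supernet: 37.134.122.0/23


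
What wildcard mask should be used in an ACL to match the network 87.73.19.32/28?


Subnet mask: 255.255.255.240
Wildcard = 255.255.255.255 - subnet mask
255 - 255 = 0
255 - 255 = 0
255 - 255 = 0
255 - 240 = 15
Wildcard: 0.0.0.15


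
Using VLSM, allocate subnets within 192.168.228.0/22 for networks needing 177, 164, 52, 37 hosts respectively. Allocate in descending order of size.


177 hosts -> /24 (254 usable): 192.168.228.0/24
164 hosts -> /24 (254 usable): 192.168.229.0/24
52 hosts -> /26 (62 usable): 192.168.230.0/26
37 hosts -> /26 (62 usable): 192.168.230.64/26
Allocation: 192.168.228.0/24 (177 hosts, 254 usable); 192.168.229.0/24 (164 hosts, 254 usable); 192.168.230.0/26 (52 hosts, 62 usable); 192.168.230.64/26 (37 hosts, 62 usable)


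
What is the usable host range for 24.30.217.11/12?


Network: 24.16.0.0
Broadcast: 24.31.255.255
First usable = network + 1
Last usable = broadcast - 1
Range: 24.16.0.1 to 24.31.255.254


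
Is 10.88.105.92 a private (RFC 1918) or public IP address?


RFC 1918 private ranges:
  10.0.0.0/8 (10.0.0.0 - 10.255.255.255)
  172.16.0.0/12 (172.16.0.0 - 172.31.255.255)
  192.168.0.0/16 (192.168.0.0 - 192.168.255.255)
Private (in 10.0.0.0/8)


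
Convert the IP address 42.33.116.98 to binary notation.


42 = 00101010
33 = 00100001
116 = 01110100
98 = 01100010
Binary: 00101010.00100001.01110100.01100010


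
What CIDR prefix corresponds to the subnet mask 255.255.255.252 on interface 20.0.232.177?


Binary: 11111111.11111111.11111111.11111100
Count leading 1s
Prefix: /30


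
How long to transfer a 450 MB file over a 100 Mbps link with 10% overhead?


Effective throughput = 100 * (1 - 10/100) = 90 Mbps
File size in Mb = 450 * 8 = 3600 Mb
Time = 3600 / 90
Time = 40 seconds


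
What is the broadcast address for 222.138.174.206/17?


Network: 222.138.128.0/17
Host bits = 15
Set all host bits to 1:
Broadcast: 222.138.255.255


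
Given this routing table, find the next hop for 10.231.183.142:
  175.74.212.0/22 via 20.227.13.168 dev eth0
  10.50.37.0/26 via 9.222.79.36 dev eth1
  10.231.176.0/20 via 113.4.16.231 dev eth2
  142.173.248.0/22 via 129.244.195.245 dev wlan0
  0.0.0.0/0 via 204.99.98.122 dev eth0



Longest prefix match for 10.231.183.142:
  /22 175.74.212.0: no
  /26 10.50.37.0: no
  /20 10.231.176.0: MATCH
  /22 142.173.248.0: no
  /0 0.0.0.0: MATCH
Selected: next-hop 113.4.16.231 via eth2 (matched /20)


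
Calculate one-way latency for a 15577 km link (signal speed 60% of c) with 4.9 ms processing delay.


Speed = 0.6 * 3e5 km/s = 180000 km/s
Propagation delay = 15577 / 180000 = 0.0865 s = 86.5389 ms
Processing delay = 4.9 ms
Total one-way latency = 91.4389 ms


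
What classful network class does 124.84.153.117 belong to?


First octet: 124
Binary: 01111100
0xxxxxxx -> Class A (1-126)
Class A, default mask 255.0.0.0 (/8)


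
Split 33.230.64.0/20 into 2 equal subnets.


New prefix = 20 + 1 = 21
Each subnet has 2048 addresses
  33.230.64.0/21
  33.230.72.0/21
Subnets: 33.230.64.0/21, 33.230.72.0/21


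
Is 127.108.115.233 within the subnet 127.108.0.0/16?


Subnet network: 127.108.0.0
Test IP AND mask: 127.108.0.0
Yes, 127.108.115.233 is in 127.108.0.0/16


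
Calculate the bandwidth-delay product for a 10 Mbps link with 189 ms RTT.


BDP = bandwidth * RTT
= 10 Mbps * 189 ms
= 10 * 1e6 * 189 / 1000 bits
= 1890000 bits
= 236250 bytes
= 230.7129 KB
BDP = 1890000 bits (236250 bytes)


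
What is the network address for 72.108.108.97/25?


IP:   01001000.01101100.01101100.01100001
Mask: 11111111.11111111.11111111.10000000
AND operation:
Net:  01001000.01101100.01101100.00000000
Network: 72.108.108.0/25


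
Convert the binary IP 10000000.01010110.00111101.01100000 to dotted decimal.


10000000 = 128
01010110 = 86
00111101 = 61
01100000 = 96
IP: 128.86.61.96


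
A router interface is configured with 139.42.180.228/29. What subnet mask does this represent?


/29 means 29 network bits, 3 host bits
Binary: 11111111111111111111111111111000
Mask: 255.255.255.248


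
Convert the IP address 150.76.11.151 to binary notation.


150 = 10010110
76 = 01001100
11 = 00001011
151 = 10010111
Binary: 10010110.01001100.00001011.10010111


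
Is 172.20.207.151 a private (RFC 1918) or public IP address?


RFC 1918 private ranges:
  10.0.0.0/8 (10.0.0.0 - 10.255.255.255)
  172.16.0.0/12 (172.16.0.0 - 172.31.255.255)
  192.168.0.0/16 (192.168.0.0 - 192.168.255.255)
Private (in 172.16.0.0/12)


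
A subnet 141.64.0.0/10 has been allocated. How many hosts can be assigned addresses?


Host bits = 32 - 10 = 22
Total addresses = 2^22 = 4194304
Usable = total - 2 (network and broadcast)
Usable hosts: 4194302


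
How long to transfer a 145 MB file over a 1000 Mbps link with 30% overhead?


Effective throughput = 1000 * (1 - 30/100) = 700 Mbps
File size in Mb = 145 * 8 = 1160 Mb
Time = 1160 / 700
Time = 1.6571 seconds


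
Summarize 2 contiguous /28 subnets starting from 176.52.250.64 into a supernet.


Original prefix: /28
Number of subnets: 2 = 2^1
New prefix = 28 - 1 = 27
Supernet: 176.52.250.64/27


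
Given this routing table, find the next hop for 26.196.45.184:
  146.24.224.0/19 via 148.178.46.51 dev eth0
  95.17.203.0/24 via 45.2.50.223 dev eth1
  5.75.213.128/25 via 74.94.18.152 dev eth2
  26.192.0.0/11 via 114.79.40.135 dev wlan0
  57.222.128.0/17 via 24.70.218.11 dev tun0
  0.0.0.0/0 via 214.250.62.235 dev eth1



Longest prefix match for 26.196.45.184:
  /19 146.24.224.0: no
  /24 95.17.203.0: no
  /25 5.75.213.128: no
  /11 26.192.0.0: MATCH
  /17 57.222.128.0: no
  /0 0.0.0.0: MATCH
Selected: next-hop 114.79.40.135 via wlan0 (matched /11)


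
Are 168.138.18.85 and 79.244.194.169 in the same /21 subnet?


Mask: 255.255.248.0
168.138.18.85 AND mask = 168.138.16.0
79.244.194.169 AND mask = 79.244.192.0
No, different subnets (168.138.16.0 vs 79.244.192.0)


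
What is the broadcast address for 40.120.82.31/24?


Network: 40.120.82.0/24
Host bits = 8
Set all host bits to 1:
Broadcast: 40.120.82.255


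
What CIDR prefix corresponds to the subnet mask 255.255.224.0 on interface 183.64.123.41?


Binary: 11111111.11111111.11100000.00000000
Count leading 1s
Prefix: /19


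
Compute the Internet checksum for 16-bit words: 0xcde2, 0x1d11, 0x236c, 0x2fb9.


Sum all words (with carry folding):
+ 0xcde2 = 0xcde2
+ 0x1d11 = 0xeaf3
+ 0x236c = 0x0e60
+ 0x2fb9 = 0x3e19
One's complement: ~0x3e19
Checksum = 0xc1e6


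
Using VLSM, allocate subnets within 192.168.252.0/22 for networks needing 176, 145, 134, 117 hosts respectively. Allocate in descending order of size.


176 hosts -> /24 (254 usable): 192.168.252.0/24
145 hosts -> /24 (254 usable): 192.168.253.0/24
134 hosts -> /24 (254 usable): 192.168.254.0/24
117 hosts -> /25 (126 usable): 192.168.255.0/25
Allocation: 192.168.252.0/24 (176 hosts, 254 usable); 192.168.253.0/24 (145 hosts, 254 usable); 192.168.254.0/24 (134 hosts, 254 usable); 192.168.255.0/25 (117 hosts, 126 usable)
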